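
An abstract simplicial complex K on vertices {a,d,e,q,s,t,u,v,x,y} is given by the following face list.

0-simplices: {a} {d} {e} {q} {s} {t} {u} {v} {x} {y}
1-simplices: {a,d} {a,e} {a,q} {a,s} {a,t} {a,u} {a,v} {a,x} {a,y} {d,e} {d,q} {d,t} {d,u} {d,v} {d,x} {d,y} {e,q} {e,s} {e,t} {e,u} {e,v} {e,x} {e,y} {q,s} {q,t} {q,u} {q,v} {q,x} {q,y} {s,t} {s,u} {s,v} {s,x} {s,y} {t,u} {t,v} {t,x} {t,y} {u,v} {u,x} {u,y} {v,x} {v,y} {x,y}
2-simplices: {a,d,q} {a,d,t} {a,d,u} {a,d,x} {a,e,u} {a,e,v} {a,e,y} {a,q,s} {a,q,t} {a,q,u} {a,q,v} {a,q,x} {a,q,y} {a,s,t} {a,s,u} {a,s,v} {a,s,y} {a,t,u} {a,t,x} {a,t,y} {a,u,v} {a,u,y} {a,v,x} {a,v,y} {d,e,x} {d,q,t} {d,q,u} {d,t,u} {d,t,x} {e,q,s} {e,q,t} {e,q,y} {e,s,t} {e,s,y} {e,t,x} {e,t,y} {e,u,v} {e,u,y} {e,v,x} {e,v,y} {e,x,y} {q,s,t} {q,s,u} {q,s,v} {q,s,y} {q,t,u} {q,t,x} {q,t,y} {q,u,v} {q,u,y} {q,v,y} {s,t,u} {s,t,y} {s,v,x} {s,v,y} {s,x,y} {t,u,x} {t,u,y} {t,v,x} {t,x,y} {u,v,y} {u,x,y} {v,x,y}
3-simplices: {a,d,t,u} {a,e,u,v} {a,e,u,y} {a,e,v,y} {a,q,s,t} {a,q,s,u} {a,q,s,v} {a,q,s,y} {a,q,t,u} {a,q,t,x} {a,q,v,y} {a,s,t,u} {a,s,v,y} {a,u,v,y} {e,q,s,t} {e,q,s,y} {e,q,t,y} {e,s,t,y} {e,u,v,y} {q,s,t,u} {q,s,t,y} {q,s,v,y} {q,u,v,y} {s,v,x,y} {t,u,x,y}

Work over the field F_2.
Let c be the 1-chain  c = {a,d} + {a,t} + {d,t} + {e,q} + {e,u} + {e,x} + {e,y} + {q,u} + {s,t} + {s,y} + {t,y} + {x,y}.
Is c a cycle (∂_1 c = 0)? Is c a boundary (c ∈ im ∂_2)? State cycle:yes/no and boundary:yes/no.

cycle:yes boundary:yes

n_0=10 n_1=44 n_2=63 n_3=25  [Z2]
∂1: piv[ad,ae,aq,as,at,au,av,ax,ay] rk=9  ker:de,dq,dt,du,dv,dx,dy,eq,es,et,eu,ev,ex,ey,qs,qt,qu,qv,qx,qy,st,su,sv,sx,sy,tu,tv,tx,ty,uv,ux,uy,vx,vy,xy
∂2: piv[adq,adt,adu,adx,aeu,aev,aey,aqs,aqt,aqu,aqv,aqx,aqy,ast,asu,asv,asy,atu,atx,aty,auv,auy,avx,avy,dex,eqs,eqt,eqy,etx,exy,svx,tux,tvx] rk=33  ker:dqt,dqu,dtu,dtx,est,esy,ety,euv,euy,evx,evy,qst,qsu,qsv,qsy,qtu,qtx,qty,quv,quy,qvy,stu,sty,svy,sxy,tuy,txy,uvy,uxy,vxy
∂3: piv[adtu,aeuv,aeuy,aevy,aqst,aqsu,aqsv,aqsy,aqtu,aqtx,aqvy,astu,asvy,auvy,eqst,eqsy,eqty,esty,quvy,svxy,tuxy] rk=21  ker:euvy,qstu,qsty,qsvy
∂1c = 0
c vs im∂2: reduces to 0 ⇒ boundary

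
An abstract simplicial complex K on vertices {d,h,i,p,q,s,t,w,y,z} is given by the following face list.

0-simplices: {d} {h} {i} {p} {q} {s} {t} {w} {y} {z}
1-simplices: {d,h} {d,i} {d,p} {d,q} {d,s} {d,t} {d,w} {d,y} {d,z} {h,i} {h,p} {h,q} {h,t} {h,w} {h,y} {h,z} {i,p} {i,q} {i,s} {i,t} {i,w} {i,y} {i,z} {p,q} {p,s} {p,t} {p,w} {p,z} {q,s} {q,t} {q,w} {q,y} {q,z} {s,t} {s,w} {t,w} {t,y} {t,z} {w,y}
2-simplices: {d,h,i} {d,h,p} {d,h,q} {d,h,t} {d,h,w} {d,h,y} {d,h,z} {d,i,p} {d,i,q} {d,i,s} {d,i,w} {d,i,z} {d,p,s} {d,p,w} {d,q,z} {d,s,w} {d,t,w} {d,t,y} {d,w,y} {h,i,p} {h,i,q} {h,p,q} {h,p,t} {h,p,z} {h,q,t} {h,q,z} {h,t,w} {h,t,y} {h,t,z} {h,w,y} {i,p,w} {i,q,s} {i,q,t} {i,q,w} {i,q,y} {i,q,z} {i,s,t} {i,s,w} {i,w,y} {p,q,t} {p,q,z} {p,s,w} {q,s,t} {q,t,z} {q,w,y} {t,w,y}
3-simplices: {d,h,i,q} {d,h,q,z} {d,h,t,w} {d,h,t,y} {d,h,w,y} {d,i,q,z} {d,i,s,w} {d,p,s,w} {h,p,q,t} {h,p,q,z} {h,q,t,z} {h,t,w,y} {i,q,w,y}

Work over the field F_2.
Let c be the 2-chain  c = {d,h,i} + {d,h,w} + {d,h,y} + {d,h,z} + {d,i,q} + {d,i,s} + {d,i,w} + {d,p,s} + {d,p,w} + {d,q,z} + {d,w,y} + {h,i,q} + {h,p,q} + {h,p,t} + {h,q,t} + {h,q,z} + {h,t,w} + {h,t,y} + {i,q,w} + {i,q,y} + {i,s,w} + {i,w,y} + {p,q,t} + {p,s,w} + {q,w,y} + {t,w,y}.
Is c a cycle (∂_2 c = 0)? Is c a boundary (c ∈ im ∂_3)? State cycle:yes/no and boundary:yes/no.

n_0=10 n_1=39 n_2=46 n_3=13  [Z2]
∂1: piv[dh,di,dp,dq,ds,dt,dw,dy,dz] rk=9  ker:hi,hp,hq,ht,hw,hy,hz,ip,iq,is,it,iw,iy,iz,pq,ps,pt,pw,pz,qs,qt,qw,qy,qz,st,sw,tw,ty,tz,wy
∂2: piv[dhi,dhp,dhq,dht,dhw,dhy,dhz,dip,diq,dis,diw,diz,dps,dpw,dqz,dsw,dtw,dty,dwy,hpq,hpt,hpz,hqt,htz,iqs,iqt,iqw,iqy,ist,iwy] rk=30  ker:hip,hiq,hqz,htw,hty,hwy,ipw,iqz,isw,pqt,pqz,psw,qst,qtz,qwy,twy
∂3: piv[dhiq,dhqz,dhtw,dhty,dhwy,diqz,disw,dpsw,hpqt,hpqz,hqtz,htwy,iqwy] rk=13
∂2c = 0
c vs im∂3: reduces to 0 ⇒ boundary

cycle:yes boundary:yes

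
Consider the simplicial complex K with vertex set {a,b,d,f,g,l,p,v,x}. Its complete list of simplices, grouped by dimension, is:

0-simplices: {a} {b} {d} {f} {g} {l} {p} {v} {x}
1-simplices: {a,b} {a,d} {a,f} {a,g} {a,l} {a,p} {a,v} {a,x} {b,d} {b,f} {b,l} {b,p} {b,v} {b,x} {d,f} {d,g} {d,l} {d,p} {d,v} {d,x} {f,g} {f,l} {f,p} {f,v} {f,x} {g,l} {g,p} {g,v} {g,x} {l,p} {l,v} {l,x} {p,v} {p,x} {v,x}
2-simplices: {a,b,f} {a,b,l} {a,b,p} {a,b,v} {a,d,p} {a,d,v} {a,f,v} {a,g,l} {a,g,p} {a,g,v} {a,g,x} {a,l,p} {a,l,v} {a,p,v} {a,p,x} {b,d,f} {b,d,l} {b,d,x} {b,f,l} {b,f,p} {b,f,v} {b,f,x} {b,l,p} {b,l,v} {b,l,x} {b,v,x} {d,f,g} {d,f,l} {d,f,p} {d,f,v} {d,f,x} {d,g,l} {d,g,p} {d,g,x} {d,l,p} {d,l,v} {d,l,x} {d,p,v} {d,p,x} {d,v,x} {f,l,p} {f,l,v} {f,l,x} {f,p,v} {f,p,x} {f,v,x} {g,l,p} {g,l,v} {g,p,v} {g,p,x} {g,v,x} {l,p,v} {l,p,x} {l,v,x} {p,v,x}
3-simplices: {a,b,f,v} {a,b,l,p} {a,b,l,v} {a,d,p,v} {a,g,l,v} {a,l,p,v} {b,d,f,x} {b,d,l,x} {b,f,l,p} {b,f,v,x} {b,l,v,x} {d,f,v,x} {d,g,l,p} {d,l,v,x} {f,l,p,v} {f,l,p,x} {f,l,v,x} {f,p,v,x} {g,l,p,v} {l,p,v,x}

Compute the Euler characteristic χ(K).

χ(K)=9

n_0=9 n_1=35 n_2=55 n_3=20
χ=+9−35+55−20=9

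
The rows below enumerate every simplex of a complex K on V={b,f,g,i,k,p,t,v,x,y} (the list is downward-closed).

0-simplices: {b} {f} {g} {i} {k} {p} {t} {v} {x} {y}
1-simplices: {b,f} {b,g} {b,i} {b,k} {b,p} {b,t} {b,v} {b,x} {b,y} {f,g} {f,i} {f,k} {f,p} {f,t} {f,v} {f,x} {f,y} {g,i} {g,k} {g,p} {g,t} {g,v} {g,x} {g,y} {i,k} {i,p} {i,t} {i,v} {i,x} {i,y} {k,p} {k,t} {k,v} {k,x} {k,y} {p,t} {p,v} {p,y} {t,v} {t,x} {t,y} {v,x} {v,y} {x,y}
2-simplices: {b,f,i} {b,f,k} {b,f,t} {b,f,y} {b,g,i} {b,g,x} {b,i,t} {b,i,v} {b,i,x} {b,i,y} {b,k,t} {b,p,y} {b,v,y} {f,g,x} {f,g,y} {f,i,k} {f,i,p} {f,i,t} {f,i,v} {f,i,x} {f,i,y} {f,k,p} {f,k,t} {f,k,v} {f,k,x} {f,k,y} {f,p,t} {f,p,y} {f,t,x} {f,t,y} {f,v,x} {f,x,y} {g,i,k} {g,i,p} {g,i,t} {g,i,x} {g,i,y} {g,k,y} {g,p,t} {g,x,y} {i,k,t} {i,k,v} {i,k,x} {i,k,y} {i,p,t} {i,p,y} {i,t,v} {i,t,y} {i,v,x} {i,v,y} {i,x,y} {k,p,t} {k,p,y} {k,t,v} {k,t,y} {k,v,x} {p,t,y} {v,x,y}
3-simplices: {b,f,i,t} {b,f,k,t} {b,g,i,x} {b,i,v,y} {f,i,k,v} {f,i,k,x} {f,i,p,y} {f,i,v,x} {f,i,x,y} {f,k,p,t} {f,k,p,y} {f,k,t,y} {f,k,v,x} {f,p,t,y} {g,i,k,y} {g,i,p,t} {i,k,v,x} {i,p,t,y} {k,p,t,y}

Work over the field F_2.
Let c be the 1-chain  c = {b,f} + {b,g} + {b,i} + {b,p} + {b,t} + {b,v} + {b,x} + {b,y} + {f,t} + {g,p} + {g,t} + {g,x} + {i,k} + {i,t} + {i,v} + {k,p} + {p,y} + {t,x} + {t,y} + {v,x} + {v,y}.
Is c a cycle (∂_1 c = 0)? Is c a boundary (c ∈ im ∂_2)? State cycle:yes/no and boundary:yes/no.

n_0=10 n_1=44 n_2=58 n_3=19  [Z2]
∂1: piv[bf,bg,bi,bk,bp,bt,bv,bx,by] rk=9  ker:fg,fi,fk,fp,ft,fv,fx,fy,gi,gk,gp,gt,gv,gx,gy,ik,ip,it,iv,ix,iy,kp,kt,kv,kx,ky,pt,pv,py,tv,tx,ty,vx,vy,xy
∂2: piv[bfi,bfk,bft,bfy,bgi,bgx,bit,biv,bix,biy,bkt,bpy,bvy,fgx,fgy,fik,fip,fiv,fix,fkp,fkv,fkx,fky,fpt,fpy,ftx,fty,fvx,fxy,gik,gip,git,itv] rk=33  ker:fit,fiy,fkt,gix,giy,gky,gpt,gxy,ikt,ikv,ikx,iky,ipt,ipy,ity,ivx,ivy,ixy,kpt,kpy,ktv,kty,kvx,pty,vxy
∂3: piv[bfit,bfkt,bgix,bivy,fikv,fikx,fipy,fivx,fixy,fkpt,fkpy,fkty,fkvx,fpty,giky,gipt,ipty] rk=17  ker:ikvx,kpty
∂1c = 0
c vs im∂2: reduces to 0 ⇒ boundary

cycle:yes boundary:yes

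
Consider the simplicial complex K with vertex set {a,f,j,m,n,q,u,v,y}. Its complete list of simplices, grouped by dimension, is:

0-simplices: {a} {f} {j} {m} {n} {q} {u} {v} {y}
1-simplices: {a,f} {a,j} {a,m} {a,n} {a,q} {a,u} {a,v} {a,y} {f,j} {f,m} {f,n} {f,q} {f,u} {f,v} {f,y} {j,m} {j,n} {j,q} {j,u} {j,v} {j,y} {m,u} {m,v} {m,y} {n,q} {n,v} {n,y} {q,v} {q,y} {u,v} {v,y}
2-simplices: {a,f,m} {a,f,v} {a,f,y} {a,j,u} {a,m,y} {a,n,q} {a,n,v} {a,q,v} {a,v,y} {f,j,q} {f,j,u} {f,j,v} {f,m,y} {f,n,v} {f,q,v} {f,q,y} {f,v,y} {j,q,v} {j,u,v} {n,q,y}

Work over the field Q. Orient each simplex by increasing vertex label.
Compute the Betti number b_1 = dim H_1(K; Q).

b_1=6

n_0=9 n_1=31 n_2=20  [Q]
∂1: piv[af,aj,am,an,aq,au,av,ay] rk=8  ker:fj,fm,fn,fq,fu,fv,fy,jm,jn,jq,ju,jv,jy,mu,mv,my,nq,nv,ny,qv,qy,uv,vy
∂2: piv[afm,afv,afy,aju,amy,anq,anv,aqv,avy,fjq,fju,fjv,fnv,fqv,fqy,juv,nqy] rk=17  ker:fmy,fvy,jqv
b_1=(31−8)−17=6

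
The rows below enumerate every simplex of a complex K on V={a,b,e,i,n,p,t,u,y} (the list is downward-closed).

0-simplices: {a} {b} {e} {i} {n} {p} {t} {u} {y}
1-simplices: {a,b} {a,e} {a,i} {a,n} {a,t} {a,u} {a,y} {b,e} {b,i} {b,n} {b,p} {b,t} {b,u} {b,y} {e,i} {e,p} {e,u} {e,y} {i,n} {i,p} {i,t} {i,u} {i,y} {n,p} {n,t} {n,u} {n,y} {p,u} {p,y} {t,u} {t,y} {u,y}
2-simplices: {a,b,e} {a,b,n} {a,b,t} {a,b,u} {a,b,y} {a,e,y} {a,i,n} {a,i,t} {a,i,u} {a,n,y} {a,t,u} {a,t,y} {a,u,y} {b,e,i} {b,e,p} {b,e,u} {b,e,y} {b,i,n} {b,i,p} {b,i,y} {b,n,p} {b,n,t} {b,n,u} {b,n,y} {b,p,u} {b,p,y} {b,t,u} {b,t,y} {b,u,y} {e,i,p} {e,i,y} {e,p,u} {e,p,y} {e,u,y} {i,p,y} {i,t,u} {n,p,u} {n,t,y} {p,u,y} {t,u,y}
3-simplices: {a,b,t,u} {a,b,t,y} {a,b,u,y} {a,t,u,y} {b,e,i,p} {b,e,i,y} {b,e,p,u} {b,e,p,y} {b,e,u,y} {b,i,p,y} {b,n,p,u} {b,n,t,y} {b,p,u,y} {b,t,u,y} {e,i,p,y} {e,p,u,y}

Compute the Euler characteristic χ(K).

χ(K)=1

n_0=9 n_1=32 n_2=40 n_3=16
χ=+9−32+40−16=1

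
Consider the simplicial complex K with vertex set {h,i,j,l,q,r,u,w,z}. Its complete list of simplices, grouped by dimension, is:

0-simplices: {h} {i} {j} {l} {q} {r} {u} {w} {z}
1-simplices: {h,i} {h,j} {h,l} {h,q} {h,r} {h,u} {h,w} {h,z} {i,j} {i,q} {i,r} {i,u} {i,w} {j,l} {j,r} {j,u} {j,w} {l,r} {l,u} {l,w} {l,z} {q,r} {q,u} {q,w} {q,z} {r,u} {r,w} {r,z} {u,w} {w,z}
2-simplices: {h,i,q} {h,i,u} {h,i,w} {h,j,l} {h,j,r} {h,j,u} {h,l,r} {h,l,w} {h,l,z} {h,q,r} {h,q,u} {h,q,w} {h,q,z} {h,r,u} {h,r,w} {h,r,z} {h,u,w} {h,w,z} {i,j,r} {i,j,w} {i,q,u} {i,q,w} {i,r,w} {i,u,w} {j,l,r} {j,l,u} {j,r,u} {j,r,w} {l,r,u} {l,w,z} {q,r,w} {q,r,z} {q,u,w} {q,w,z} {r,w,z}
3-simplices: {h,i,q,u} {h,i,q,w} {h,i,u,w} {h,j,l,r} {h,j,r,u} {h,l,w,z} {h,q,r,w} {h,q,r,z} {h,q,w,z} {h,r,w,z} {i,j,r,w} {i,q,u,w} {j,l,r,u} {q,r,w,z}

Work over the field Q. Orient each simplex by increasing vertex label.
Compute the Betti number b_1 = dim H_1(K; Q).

b_1=0

n_0=9 n_1=30 n_2=35 n_3=14  [Q]
∂1: piv[hi,hj,hl,hq,hr,hu,hw,hz] rk=8  ker:ij,iq,ir,iu,iw,jl,jr,ju,jw,lr,lu,lw,lz,qr,qu,qw,qz,ru,rw,rz,uw,wz
∂2: piv[hiq,hiu,hiw,hjl,hjr,hju,hlr,hlw,hlz,hqr,hqu,hqw,hqz,hru,hrw,hrz,huw,hwz,ijr,ijw,irw,jlu] rk=22  ker:iqu,iqw,iuw,jlr,jru,jrw,lru,lwz,qrw,qrz,quw,qwz,rwz
∂3: piv[hiqu,hiqw,hiuw,hjlr,hjru,hlwz,hqrw,hqrz,hqwz,hrwz,ijrw,iquw,jlru] rk=13  ker:qrwz
b_1=(30−8)−22=0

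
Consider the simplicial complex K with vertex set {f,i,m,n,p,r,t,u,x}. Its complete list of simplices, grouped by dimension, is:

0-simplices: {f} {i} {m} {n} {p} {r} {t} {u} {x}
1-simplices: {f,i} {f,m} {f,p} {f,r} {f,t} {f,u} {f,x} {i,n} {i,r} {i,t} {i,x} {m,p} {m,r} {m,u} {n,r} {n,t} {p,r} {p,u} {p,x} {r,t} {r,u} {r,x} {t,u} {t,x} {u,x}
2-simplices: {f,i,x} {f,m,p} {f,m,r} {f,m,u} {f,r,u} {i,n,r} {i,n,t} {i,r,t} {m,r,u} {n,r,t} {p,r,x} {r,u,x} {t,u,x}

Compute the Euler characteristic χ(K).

n_0=9 n_1=25 n_2=13
χ=+9−25+13=-3

χ(K)=-3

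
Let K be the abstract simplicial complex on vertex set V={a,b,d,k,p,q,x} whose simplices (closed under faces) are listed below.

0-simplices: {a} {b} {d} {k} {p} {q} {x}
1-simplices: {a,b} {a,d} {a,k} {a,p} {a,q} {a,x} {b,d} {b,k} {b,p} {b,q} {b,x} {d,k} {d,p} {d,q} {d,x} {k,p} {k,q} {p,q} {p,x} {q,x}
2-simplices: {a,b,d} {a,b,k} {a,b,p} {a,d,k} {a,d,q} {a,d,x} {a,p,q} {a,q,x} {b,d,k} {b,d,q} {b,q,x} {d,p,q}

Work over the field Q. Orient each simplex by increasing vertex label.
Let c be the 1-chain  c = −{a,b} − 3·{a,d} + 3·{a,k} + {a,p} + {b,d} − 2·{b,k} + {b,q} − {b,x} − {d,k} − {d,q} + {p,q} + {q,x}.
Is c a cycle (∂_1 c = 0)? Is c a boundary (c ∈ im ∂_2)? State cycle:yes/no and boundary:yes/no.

cycle:yes boundary:yes

n_0=7 n_1=20 n_2=12  [Q]
∂1: piv[ab,ad,ak,ap,aq,ax] rk=6  ker:bd,bk,bp,bq,bx,dk,dp,dq,dx,kp,kq,pq,px,qx
∂2: piv[abd,abk,abp,adk,adq,adx,apq,aqx,bdq,bqx,dpq] rk=11  ker:bdk
∂1c = 0
c vs im∂2: reduces to 0 ⇒ boundary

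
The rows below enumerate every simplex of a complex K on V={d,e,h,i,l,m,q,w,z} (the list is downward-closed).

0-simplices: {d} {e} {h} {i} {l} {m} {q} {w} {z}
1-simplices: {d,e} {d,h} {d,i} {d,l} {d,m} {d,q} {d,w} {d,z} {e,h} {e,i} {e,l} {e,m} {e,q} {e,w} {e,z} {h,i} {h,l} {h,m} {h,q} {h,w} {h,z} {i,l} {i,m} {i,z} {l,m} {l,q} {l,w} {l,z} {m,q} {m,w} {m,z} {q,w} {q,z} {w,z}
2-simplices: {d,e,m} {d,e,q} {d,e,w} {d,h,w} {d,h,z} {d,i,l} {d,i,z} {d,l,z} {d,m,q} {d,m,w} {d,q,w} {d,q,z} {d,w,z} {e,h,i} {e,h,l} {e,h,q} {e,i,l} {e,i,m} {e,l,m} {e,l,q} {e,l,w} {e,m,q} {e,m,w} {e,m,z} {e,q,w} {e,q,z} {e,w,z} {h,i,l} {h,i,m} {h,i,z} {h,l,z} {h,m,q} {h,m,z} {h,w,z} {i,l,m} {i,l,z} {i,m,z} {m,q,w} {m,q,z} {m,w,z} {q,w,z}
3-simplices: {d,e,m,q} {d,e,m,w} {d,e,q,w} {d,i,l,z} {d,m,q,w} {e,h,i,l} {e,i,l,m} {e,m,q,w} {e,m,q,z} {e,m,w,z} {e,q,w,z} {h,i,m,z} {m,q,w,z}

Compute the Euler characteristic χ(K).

χ(K)=3

n_0=9 n_1=34 n_2=41 n_3=13
χ=+9−34+41−13=3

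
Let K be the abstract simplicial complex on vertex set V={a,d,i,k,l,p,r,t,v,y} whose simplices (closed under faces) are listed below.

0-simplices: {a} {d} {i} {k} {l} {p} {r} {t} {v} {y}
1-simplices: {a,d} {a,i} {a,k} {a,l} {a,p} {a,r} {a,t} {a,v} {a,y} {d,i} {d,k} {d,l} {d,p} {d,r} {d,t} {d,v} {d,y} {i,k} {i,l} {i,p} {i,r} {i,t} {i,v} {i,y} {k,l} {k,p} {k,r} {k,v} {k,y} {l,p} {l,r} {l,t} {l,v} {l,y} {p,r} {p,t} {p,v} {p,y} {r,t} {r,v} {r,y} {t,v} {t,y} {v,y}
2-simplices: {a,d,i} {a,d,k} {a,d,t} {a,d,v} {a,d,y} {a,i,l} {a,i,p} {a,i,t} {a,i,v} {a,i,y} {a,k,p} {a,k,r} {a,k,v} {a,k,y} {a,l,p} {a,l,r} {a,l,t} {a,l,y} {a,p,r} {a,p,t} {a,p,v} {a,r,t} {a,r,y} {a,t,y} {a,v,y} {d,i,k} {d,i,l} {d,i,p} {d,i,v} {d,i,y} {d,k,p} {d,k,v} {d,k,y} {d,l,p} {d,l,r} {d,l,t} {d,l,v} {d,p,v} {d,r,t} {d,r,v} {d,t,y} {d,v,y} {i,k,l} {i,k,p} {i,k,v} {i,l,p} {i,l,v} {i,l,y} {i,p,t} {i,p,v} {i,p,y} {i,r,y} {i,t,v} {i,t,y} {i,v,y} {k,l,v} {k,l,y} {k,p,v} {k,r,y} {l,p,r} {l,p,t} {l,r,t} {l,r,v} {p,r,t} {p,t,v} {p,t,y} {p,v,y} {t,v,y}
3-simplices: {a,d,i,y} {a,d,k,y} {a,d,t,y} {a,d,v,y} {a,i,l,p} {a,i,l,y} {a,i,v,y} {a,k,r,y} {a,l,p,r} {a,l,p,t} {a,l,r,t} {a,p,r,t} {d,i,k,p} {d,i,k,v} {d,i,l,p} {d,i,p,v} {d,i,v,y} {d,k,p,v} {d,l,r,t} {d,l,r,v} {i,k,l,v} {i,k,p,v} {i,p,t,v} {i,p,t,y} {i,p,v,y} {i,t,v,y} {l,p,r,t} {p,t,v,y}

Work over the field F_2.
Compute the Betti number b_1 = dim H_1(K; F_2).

n_0=10 n_1=44 n_2=68 n_3=28  [Z2]
∂1: piv[ad,ai,ak,al,ap,ar,at,av,ay] rk=9  ker:di,dk,dl,dp,dr,dt,dv,dy,ik,il,ip,ir,it,iv,iy,kl,kp,kr,kv,ky,lp,lr,lt,lv,ly,pr,pt,pv,py,rt,rv,ry,tv,ty,vy
∂2: piv[adi,adk,adt,adv,ady,ail,aip,ait,aiv,aiy,akp,akr,akv,aky,alp,alr,alt,aly,apr,apt,apv,art,ary,aty,avy,dik,dil,dip,dlr,dlv,drv,ikl,ipy,iry,itv] rk=35  ker:div,diy,dkp,dkv,dky,dlp,dlt,dpv,drt,dty,dvy,ikp,ikv,ilp,ilv,ily,ipt,ipv,ity,ivy,klv,kly,kpv,kry,lpr,lpt,lrt,lrv,prt,ptv,pty,pvy,tvy
∂3: piv[adiy,adky,adty,advy,ailp,aily,aivy,akry,alpr,alpt,alrt,aprt,dikp,dikv,dilp,dipv,divy,dkpv,dlrt,dlrv,iklv,iptv,ipty,ipvy,itvy] rk=25  ker:ikpv,lprt,ptvy
b_1=(44−9)−35=0

b_1=0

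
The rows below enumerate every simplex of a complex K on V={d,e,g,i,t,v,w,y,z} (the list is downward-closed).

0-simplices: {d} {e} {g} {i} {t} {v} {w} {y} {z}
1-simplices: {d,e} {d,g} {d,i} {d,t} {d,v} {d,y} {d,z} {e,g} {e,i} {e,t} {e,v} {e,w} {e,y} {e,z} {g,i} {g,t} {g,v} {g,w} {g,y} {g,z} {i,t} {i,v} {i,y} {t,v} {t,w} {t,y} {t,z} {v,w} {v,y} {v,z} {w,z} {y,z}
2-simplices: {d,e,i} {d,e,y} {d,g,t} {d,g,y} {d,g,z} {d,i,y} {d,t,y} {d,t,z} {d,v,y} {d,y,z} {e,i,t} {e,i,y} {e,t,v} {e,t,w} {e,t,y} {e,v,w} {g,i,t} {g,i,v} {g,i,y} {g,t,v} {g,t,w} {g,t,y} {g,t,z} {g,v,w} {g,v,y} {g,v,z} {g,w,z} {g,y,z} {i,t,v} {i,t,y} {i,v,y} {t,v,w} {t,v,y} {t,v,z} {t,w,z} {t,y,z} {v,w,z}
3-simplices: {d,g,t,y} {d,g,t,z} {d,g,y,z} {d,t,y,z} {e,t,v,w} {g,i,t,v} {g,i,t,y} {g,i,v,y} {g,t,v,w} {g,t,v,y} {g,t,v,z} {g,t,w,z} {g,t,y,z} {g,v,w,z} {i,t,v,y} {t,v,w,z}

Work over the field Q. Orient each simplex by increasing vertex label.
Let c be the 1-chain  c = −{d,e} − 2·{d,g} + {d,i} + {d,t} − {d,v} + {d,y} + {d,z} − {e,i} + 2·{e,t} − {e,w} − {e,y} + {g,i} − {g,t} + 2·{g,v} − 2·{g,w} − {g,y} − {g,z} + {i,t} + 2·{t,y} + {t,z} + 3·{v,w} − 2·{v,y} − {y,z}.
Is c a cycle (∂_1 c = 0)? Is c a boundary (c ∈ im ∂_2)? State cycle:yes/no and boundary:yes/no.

n_0=9 n_1=32 n_2=37 n_3=16  [Q]
∂1: piv[de,dg,di,dt,dv,dy,dz,ew] rk=8  ker:eg,ei,et,ev,ey,ez,gi,gt,gv,gw,gy,gz,it,iv,iy,tv,tw,ty,tz,vw,vy,vz,wz,yz
∂2: piv[dei,dey,dgt,dgy,dgz,diy,dty,dtz,dvy,dyz,eit,etv,etw,ety,evw,git,giv,gtv,gtw,gvy,gvz,gwz] rk=22  ker:eiy,giy,gty,gtz,gvw,gyz,itv,ity,ivy,tvw,tvy,tvz,twz,tyz,vwz
∂3: piv[dgty,dgtz,dgyz,dtyz,etvw,gitv,gity,givy,gtvw,gtvy,gtvz,gtwz,gvwz] rk=13  ker:gtyz,itvy,tvwz
∂1c = 0
c vs im∂2: reduces to 0 ⇒ boundary

cycle:yes boundary:yes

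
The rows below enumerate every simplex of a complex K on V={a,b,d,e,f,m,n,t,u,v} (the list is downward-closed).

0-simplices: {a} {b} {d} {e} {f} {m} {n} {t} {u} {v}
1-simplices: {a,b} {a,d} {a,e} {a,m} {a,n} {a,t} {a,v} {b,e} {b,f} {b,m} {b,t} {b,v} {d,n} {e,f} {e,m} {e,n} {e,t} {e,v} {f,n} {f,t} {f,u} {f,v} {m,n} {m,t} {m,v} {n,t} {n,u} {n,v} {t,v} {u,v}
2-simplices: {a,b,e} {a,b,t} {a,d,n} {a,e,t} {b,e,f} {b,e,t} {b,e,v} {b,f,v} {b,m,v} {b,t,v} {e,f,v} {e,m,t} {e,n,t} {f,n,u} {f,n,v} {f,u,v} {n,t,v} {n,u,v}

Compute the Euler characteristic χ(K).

n_0=10 n_1=30 n_2=18
χ=+10−30+18=-2

χ(K)=-2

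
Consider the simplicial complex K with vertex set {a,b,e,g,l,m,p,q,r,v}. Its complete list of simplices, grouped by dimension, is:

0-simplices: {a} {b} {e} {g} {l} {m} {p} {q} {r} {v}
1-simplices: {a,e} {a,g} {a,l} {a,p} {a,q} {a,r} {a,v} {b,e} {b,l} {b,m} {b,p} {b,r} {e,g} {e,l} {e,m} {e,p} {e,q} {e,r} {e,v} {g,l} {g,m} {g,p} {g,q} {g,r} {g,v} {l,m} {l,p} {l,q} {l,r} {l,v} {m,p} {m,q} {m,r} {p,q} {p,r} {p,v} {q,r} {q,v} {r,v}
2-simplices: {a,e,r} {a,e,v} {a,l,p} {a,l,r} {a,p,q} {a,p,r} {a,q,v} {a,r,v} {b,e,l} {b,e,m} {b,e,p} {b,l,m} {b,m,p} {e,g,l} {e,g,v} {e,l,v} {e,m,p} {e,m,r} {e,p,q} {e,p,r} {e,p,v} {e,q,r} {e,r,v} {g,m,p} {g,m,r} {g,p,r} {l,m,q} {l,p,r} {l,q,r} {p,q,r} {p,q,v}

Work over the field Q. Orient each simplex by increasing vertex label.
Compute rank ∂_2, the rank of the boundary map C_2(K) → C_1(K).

rank∂_2=25

n_0=10 n_1=39 n_2=31  [Q]
∂1: piv[ae,ag,al,ap,aq,ar,av,be,bm] rk=9  ker:bl,bp,br,eg,el,em,ep,eq,er,ev,gl,gm,gp,gq,gr,gv,lm,lp,lq,lr,lv,mp,mq,mr,pq,pr,pv,qr,qv,rv
∂2: piv[aer,aev,alp,alr,apq,apr,aqv,arv,bel,bem,bep,blm,bmp,egl,egv,elv,emr,epq,epr,epv,eqr,gmp,gmr,lmq,lqr] rk=25  ker:emp,erv,gpr,lpr,pqr,pqv
rk∂_2=25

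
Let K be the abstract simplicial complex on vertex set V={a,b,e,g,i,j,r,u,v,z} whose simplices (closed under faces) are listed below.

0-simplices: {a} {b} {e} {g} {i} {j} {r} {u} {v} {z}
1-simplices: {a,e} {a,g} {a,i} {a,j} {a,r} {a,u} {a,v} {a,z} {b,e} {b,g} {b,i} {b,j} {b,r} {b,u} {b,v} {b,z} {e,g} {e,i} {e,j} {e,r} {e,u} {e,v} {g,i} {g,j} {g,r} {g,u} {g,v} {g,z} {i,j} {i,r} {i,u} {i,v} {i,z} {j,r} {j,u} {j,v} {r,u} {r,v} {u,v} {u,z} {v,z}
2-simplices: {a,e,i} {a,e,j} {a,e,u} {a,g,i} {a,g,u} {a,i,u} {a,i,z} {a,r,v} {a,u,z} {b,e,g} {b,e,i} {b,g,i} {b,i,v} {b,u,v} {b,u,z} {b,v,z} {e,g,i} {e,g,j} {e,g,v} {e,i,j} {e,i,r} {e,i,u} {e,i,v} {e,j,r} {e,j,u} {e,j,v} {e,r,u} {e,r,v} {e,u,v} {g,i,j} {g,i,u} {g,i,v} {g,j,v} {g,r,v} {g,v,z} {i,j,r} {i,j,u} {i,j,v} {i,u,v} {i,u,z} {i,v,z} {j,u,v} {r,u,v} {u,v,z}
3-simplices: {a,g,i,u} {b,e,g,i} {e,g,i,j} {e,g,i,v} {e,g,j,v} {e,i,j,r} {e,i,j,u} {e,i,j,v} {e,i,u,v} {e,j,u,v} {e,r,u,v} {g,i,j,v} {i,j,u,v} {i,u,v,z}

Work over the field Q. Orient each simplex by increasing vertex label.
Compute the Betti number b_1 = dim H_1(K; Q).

b_1=3

n_0=10 n_1=41 n_2=44 n_3=14  [Q]
∂1: piv[ae,ag,ai,aj,ar,au,av,az,be] rk=9  ker:bg,bi,bj,br,bu,bv,bz,eg,ei,ej,er,eu,ev,gi,gj,gr,gu,gv,gz,ij,ir,iu,iv,iz,jr,ju,jv,ru,rv,uv,uz,vz
∂2: piv[aei,aej,aeu,agi,agu,aiu,aiz,arv,auz,beg,bei,bgi,biv,buv,buz,bvz,egj,egv,eij,eir,eiv,ejr,eju,ejv,eru,erv,euv,grv,gvz] rk=29  ker:egi,eiu,gij,giu,giv,gjv,ijr,iju,ijv,iuv,iuz,ivz,juv,ruv,uvz
∂3: piv[agiu,begi,egij,egiv,egjv,eijr,eiju,eijv,eiuv,ejuv,eruv,iuvz] rk=12  ker:gijv,ijuv
b_1=(41−9)−29=3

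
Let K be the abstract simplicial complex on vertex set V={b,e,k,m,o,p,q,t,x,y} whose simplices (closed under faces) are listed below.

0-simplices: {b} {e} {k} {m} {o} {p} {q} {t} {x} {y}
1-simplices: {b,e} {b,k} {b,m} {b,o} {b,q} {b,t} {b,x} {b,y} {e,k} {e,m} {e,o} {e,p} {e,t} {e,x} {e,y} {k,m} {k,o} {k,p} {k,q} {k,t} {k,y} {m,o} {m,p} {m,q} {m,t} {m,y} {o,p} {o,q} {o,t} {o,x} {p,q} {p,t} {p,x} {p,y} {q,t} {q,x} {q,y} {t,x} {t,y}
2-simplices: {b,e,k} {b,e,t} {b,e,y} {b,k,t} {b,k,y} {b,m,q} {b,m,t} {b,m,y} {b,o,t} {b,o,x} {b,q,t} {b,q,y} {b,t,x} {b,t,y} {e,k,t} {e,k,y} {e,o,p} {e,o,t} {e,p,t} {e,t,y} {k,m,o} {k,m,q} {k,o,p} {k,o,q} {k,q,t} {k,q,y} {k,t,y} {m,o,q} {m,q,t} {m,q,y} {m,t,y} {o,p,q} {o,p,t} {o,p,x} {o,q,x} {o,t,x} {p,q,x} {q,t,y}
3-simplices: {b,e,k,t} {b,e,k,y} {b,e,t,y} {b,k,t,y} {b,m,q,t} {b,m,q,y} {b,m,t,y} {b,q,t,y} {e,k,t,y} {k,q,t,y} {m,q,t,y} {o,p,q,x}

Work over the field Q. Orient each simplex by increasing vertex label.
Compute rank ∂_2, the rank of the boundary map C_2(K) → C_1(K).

rank∂_2=25

n_0=10 n_1=39 n_2=38 n_3=12  [Q]
∂1: piv[be,bk,bm,bo,bq,bt,bx,by,ep] rk=9  ker:ek,em,eo,et,ex,ey,km,ko,kp,kq,kt,ky,mo,mp,mq,mt,my,op,oq,ot,ox,pq,pt,px,py,qt,qx,qy,tx,ty
∂2: piv[bek,bet,bey,bkt,bky,bmq,bmt,bmy,bot,box,bqt,bqy,btx,bty,eop,eot,ept,kmo,kmq,kop,koq,kqt,opq,opx,oqx] rk=25  ker:ekt,eky,ety,kqy,kty,moq,mqt,mqy,mty,opt,otx,pqx,qty
∂3: piv[bekt,beky,bety,bkty,bmqt,bmqy,bmty,bqty,kqty,opqx] rk=10  ker:ekty,mqty
rk∂_2=25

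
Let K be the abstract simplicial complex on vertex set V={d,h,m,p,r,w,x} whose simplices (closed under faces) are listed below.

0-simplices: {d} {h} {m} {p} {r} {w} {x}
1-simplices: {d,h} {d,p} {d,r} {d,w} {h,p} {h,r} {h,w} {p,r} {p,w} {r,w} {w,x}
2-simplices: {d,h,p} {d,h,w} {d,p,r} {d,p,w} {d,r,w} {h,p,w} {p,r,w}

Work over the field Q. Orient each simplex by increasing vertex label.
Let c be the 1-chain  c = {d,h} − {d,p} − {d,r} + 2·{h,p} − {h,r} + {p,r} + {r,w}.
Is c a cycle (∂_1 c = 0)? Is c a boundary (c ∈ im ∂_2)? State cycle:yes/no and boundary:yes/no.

n_0=7 n_1=11 n_2=7  [Q]
∂1: piv[dh,dp,dr,dw,wx] rk=5  ker:hp,hr,hw,pr,pw,rw
∂2: piv[dhp,dhw,dpr,dpw,drw] rk=5  ker:hpw,prw
∂1c = {d} − 2·{r} + {w}

cycle:no boundary:no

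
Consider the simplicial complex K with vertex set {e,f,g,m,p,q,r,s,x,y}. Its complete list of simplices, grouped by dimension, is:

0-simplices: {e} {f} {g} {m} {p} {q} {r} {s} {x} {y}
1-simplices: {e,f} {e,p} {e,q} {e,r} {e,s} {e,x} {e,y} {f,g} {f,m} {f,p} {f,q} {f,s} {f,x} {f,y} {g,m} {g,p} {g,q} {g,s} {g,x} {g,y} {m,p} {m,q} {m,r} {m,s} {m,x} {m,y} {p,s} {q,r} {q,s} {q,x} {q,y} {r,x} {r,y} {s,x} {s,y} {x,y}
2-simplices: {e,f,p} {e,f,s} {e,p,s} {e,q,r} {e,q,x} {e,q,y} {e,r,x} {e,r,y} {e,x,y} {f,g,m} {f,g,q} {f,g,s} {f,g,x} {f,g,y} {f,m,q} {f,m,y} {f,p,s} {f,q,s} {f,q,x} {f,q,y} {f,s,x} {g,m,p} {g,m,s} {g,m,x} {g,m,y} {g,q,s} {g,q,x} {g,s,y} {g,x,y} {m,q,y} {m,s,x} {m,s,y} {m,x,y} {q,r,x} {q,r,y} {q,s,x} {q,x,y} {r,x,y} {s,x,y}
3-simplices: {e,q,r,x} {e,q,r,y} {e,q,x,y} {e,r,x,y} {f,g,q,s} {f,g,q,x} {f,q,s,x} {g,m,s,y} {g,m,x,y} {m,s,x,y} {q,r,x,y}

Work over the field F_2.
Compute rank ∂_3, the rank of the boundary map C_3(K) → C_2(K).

n_0=10 n_1=36 n_2=39 n_3=11  [Z2]
∂1: piv[ef,ep,eq,er,es,ex,ey,fg,fm] rk=9  ker:fp,fq,fs,fx,fy,gm,gp,gq,gs,gx,gy,mp,mq,mr,ms,mx,my,ps,qr,qs,qx,qy,rx,ry,sx,sy,xy
∂2: piv[efp,efs,eps,eqr,eqx,eqy,erx,ery,exy,fgm,fgq,fgs,fgx,fgy,fmq,fmy,fqs,fqx,fqy,fsx,gmp,gms,gmx,gsy] rk=24  ker:fps,gmy,gqs,gqx,gxy,mqy,msx,msy,mxy,qrx,qry,qsx,qxy,rxy,sxy
∂3: piv[eqrx,eqry,eqxy,erxy,fgqs,fgqx,fqsx,gmsy,gmxy,msxy] rk=10  ker:qrxy
rk∂_3=10

rank∂_3=10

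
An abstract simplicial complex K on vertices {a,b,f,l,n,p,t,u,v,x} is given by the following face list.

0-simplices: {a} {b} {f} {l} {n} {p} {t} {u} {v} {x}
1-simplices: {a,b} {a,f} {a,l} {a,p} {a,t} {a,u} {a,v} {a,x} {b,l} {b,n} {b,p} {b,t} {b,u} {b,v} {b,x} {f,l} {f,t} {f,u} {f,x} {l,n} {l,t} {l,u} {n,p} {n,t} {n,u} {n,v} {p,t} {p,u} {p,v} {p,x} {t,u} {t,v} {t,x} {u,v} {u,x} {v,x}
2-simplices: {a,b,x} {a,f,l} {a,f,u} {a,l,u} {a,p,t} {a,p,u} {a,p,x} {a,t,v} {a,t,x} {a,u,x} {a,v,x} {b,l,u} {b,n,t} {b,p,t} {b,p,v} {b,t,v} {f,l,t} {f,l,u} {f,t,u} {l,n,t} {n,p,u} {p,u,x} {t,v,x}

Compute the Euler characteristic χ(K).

n_0=10 n_1=36 n_2=23
χ=+10−36+23=-3

χ(K)=-3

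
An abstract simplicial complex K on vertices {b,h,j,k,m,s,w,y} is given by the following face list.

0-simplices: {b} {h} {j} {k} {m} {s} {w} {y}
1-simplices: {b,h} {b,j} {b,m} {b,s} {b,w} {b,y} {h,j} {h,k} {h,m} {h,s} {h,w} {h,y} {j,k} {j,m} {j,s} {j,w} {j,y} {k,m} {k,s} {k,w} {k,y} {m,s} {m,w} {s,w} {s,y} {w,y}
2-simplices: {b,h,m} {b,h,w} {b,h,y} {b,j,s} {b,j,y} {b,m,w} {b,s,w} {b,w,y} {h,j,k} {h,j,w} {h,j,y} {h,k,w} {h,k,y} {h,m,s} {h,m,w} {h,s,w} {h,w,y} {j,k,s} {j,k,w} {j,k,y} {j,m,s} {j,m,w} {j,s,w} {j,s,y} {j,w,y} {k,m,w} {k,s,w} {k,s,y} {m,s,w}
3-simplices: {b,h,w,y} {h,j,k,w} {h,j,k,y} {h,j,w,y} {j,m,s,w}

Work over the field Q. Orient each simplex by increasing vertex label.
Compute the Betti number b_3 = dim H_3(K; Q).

n_0=8 n_1=26 n_2=29 n_3=5  [Q]
∂1: piv[bh,bj,bm,bs,bw,by,hk] rk=7  ker:hj,hm,hs,hw,hy,jk,jm,js,jw,jy,km,ks,kw,ky,ms,mw,sw,sy,wy
∂2: piv[bhm,bhw,bhy,bjs,bjy,bmw,bsw,bwy,hjk,hjw,hjy,hkw,hky,hms,hsw,jks,jms,jsy,kmw] rk=19  ker:hmw,hwy,jkw,jky,jmw,jsw,jwy,ksw,ksy,msw
∂3: piv[bhwy,hjkw,hjky,hjwy,jmsw] rk=5
b_3=(5−5)−0=0

b_3=0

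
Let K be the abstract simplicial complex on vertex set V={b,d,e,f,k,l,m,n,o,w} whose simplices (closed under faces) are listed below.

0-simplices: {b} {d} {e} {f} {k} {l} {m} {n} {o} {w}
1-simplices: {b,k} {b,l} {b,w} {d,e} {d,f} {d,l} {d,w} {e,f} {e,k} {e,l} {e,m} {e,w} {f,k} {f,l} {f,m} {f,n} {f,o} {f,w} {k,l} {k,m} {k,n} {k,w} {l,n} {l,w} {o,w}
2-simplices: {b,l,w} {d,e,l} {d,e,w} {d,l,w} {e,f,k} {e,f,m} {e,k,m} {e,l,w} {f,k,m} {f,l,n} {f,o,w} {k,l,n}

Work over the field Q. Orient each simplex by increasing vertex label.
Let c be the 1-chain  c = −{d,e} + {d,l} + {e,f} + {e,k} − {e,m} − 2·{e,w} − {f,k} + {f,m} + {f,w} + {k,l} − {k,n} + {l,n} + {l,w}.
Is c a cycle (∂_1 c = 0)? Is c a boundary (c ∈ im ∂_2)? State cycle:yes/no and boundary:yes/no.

n_0=10 n_1=25 n_2=12  [Q]
∂1: piv[bk,bl,bw,de,df,dl,em,fn,fo] rk=9  ker:dw,ef,ek,el,ew,fk,fl,fm,fw,kl,km,kn,kw,ln,lw,ow
∂2: piv[blw,del,dew,dlw,efk,efm,ekm,fln,fow,kln] rk=10  ker:elw,fkm
∂1c = 0
c vs im∂2: residual ≠ 0 ⇒ not boundary

cycle:yes boundary:no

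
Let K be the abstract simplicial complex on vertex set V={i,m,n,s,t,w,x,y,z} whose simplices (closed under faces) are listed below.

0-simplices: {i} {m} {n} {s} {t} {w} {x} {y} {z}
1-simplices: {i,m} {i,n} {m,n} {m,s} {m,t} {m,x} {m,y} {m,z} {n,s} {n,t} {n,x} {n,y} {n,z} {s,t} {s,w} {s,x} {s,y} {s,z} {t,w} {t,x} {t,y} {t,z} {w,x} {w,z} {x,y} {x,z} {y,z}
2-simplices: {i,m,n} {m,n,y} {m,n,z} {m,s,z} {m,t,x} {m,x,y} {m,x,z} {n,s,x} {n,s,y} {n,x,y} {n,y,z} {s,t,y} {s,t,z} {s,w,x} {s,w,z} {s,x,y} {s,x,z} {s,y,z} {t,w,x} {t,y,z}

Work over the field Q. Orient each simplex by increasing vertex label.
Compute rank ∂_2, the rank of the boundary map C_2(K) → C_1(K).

rank∂_2=17

n_0=9 n_1=27 n_2=20  [Q]
∂1: piv[im,in,ms,mt,mx,my,mz,sw] rk=8  ker:mn,ns,nt,nx,ny,nz,st,sx,sy,sz,tw,tx,ty,tz,wx,wz,xy,xz,yz
∂2: piv[imn,mny,mnz,msz,mtx,mxy,mxz,nsx,nsy,nxy,nyz,sty,stz,swx,swz,sxz,twx] rk=17  ker:sxy,syz,tyz
rk∂_2=17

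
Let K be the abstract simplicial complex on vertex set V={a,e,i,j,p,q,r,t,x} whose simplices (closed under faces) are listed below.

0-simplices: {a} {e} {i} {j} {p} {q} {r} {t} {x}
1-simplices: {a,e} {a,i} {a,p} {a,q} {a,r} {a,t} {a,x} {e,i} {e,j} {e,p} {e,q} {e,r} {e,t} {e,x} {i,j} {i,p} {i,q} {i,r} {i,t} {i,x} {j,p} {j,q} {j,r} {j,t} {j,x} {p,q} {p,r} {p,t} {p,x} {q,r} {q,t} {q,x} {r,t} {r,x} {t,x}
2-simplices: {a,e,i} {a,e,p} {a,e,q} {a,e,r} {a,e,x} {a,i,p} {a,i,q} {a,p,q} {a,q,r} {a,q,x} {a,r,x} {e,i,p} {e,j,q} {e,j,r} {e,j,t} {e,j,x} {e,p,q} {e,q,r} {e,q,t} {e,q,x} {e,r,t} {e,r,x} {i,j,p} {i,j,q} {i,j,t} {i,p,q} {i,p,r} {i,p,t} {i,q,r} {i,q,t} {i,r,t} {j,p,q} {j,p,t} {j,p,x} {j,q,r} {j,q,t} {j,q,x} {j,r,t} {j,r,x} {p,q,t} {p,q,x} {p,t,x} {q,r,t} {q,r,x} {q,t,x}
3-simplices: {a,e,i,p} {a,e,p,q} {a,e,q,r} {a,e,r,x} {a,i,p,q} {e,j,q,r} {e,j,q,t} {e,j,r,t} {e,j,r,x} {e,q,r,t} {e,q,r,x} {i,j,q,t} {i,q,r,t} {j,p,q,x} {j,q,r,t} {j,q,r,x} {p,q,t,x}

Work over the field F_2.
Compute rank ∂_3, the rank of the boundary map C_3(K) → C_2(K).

n_0=9 n_1=35 n_2=45 n_3=17  [Z2]
∂1: piv[ae,ai,ap,aq,ar,at,ax,ej] rk=8  ker:ei,ep,eq,er,et,ex,ij,ip,iq,ir,it,ix,jp,jq,jr,jt,jx,pq,pr,pt,px,qr,qt,qx,rt,rx,tx
∂2: piv[aei,aep,aeq,aer,aex,aip,aiq,apq,aqr,aqx,arx,ejq,ejr,ejt,ejx,eqt,ert,ijp,ijq,ijt,ipr,ipt,iqr,jpx,ptx] rk=25  ker:eip,epq,eqr,eqx,erx,ipq,iqt,irt,jpq,jpt,jqr,jqt,jqx,jrt,jrx,pqt,pqx,qrt,qrx,qtx
∂3: piv[aeip,aepq,aeqr,aerx,aipq,ejqr,ejqt,ejrt,ejrx,eqrt,eqrx,ijqt,iqrt,jpqx,jqrx,pqtx] rk=16  ker:jqrt
rk∂_3=16

rank∂_3=16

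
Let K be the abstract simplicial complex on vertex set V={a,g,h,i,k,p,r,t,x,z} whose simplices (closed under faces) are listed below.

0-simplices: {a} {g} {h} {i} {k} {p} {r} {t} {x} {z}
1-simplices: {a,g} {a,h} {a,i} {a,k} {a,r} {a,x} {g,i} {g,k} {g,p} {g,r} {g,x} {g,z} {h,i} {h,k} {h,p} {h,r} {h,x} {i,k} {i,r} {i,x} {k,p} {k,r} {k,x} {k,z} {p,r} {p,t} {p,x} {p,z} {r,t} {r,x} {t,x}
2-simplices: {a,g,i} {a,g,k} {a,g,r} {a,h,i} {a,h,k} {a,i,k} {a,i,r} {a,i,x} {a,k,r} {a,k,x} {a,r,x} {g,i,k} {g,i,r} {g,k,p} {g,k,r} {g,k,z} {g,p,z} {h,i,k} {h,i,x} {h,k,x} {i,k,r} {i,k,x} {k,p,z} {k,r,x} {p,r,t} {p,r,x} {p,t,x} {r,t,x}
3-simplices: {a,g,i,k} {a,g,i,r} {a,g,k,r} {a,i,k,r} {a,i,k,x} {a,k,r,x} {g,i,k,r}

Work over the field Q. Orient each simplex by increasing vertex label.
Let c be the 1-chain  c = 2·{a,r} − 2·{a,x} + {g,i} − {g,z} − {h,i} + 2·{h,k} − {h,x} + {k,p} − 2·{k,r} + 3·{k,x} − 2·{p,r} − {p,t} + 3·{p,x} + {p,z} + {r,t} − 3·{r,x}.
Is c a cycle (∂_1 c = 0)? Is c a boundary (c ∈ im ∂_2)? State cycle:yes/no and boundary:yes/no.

n_0=10 n_1=31 n_2=28 n_3=7  [Q]
∂1: piv[ag,ah,ai,ak,ar,ax,gp,gz,pt] rk=9  ker:gi,gk,gr,gx,hi,hk,hp,hr,hx,ik,ir,ix,kp,kr,kx,kz,pr,px,pz,rt,rx,tx
∂2: piv[agi,agk,agr,ahi,ahk,aik,air,aix,akr,akx,arx,gkp,gkz,gpz,hix,prt,prx,ptx] rk=18  ker:gik,gir,gkr,hik,hkx,ikr,ikx,kpz,krx,rtx
∂3: piv[agik,agir,agkr,aikr,aikx,akrx] rk=6  ker:gikr
∂1c = 0
c vs im∂2: reduces to 0 ⇒ boundary

cycle:yes boundary:yes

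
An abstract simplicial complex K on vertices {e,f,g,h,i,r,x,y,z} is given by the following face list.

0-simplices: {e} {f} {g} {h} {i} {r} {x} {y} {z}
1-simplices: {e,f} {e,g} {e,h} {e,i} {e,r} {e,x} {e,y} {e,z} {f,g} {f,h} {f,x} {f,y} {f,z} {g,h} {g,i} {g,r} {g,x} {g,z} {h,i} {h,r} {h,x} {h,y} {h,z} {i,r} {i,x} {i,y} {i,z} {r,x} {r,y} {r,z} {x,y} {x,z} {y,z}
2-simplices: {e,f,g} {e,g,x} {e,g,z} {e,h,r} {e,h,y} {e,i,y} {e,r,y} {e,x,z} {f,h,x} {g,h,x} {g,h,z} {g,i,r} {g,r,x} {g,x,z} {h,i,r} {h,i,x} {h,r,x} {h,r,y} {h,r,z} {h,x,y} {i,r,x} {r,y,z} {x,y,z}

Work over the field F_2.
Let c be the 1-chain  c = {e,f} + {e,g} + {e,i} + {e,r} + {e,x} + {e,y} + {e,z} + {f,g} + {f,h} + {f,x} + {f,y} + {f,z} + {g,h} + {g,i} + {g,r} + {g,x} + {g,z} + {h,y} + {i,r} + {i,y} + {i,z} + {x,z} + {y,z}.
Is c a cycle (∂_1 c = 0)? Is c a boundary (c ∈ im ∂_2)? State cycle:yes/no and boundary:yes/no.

n_0=9 n_1=33 n_2=23  [Z2]
∂1: piv[ef,eg,eh,ei,er,ex,ey,ez] rk=8  ker:fg,fh,fx,fy,fz,gh,gi,gr,gx,gz,hi,hr,hx,hy,hz,ir,ix,iy,iz,rx,ry,rz,xy,xz,yz
∂2: piv[efg,egx,egz,ehr,ehy,eiy,ery,exz,fhx,ghx,ghz,gir,grx,hir,hix,hrx,hrz,hxy,ryz] rk=19  ker:gxz,hry,irx,xyz
∂1c = {e} + {g} + {h} + {i} + {r} + {y}

cycle:no boundary:no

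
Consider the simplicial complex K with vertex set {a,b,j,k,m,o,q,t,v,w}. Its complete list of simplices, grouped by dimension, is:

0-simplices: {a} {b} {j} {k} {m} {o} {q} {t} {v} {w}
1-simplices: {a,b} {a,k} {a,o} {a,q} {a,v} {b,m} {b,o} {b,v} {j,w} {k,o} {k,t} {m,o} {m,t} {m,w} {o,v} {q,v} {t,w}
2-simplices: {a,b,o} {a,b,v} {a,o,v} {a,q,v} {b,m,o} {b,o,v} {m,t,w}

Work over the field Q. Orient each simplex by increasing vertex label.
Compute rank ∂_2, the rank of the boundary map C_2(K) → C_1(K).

n_0=10 n_1=17 n_2=7  [Q]
∂1: piv[ab,ak,ao,aq,av,bm,jw,kt,mw] rk=9  ker:bo,bv,ko,mo,mt,ov,qv,tw
∂2: piv[abo,abv,aov,aqv,bmo,mtw] rk=6  ker:bov
rk∂_2=6

rank∂_2=6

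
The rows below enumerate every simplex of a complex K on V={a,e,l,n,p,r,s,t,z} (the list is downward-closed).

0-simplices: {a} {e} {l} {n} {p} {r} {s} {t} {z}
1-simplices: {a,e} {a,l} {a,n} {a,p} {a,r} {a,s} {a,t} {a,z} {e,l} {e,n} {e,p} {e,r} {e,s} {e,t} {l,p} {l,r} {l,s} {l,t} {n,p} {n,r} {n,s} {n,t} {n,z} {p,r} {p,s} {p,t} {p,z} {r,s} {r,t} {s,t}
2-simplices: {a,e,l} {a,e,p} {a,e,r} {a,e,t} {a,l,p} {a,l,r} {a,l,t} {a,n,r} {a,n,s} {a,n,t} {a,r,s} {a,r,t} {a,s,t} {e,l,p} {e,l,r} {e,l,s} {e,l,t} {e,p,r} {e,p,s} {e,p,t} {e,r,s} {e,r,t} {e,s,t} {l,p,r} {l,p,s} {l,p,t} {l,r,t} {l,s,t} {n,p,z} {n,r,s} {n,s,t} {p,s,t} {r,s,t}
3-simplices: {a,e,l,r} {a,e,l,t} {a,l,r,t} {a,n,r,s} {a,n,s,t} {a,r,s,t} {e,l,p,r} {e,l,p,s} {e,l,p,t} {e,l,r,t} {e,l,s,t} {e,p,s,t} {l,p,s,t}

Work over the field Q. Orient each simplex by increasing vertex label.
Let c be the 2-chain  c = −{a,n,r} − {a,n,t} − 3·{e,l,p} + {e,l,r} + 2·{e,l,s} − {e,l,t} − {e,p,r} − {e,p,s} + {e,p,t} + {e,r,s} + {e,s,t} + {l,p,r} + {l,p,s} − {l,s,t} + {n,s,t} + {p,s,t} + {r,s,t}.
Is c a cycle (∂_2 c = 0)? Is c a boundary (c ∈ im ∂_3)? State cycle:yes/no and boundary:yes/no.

n_0=9 n_1=30 n_2=33 n_3=13  [Q]
∂1: piv[ae,al,an,ap,ar,as,at,az] rk=8  ker:el,en,ep,er,es,et,lp,lr,ls,lt,np,nr,ns,nt,nz,pr,ps,pt,pz,rs,rt,st
∂2: piv[ael,aep,aer,aet,alp,alr,alt,anr,ans,ant,ars,art,ast,els,epr,eps,ept,ers,npz] rk=19  ker:elp,elr,elt,ert,est,lpr,lps,lpt,lrt,lst,nrs,nst,pst,rst
∂3: piv[aelr,aelt,alrt,anrs,anst,arst,elpr,elps,elpt,elrt,elst,epst] rk=12  ker:lpst
∂2c = −2·{a,n} + {a,r} + {a,t} − {e,l} + 2·{e,p} + {e,r} − {e,s} − {e,t} − {l,p} − {n,r} + {n,s} − 2·{n,t} + {p,s} + 2·{r,s} − {r,t} + 3·{s,t}

cycle:no boundary:no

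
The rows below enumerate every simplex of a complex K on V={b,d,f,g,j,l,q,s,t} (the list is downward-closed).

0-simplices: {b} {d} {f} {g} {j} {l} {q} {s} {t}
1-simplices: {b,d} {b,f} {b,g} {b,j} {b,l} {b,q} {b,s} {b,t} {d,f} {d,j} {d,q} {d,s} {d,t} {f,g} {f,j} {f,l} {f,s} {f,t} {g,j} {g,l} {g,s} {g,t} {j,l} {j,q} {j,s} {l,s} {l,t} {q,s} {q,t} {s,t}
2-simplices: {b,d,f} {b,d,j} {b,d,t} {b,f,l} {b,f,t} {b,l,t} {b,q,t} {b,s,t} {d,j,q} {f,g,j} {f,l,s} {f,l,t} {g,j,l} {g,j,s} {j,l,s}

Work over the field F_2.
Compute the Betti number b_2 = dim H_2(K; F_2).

b_2=1

n_0=9 n_1=30 n_2=15  [Z2]
∂1: piv[bd,bf,bg,bj,bl,bq,bs,bt] rk=8  ker:df,dj,dq,ds,dt,fg,fj,fl,fs,ft,gj,gl,gs,gt,jl,jq,js,ls,lt,qs,qt,st
∂2: piv[bdf,bdj,bdt,bfl,bft,blt,bqt,bst,djq,fgj,fls,gjl,gjs,jls] rk=14  ker:flt
b_2=(15−14)−0=1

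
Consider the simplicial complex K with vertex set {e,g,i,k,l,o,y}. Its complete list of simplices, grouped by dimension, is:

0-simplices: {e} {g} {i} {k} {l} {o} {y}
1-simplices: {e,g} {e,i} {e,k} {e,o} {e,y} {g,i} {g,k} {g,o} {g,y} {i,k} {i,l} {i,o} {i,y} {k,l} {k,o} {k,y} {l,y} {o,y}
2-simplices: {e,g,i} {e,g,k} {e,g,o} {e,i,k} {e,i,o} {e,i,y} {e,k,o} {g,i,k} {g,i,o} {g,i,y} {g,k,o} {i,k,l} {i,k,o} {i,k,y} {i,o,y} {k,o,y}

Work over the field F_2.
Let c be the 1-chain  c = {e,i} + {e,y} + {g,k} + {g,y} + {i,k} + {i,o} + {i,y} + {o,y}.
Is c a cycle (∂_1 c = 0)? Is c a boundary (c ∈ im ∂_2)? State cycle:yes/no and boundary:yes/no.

n_0=7 n_1=18 n_2=16  [Z2]
∂1: piv[eg,ei,ek,eo,ey,il] rk=6  ker:gi,gk,go,gy,ik,io,iy,kl,ko,ky,ly,oy
∂2: piv[egi,egk,ego,eik,eio,eiy,eko,giy,ikl,iky,ioy] rk=11  ker:gik,gio,gko,iko,koy
∂1c = 0
c vs im∂2: reduces to 0 ⇒ boundary

cycle:yes boundary:yes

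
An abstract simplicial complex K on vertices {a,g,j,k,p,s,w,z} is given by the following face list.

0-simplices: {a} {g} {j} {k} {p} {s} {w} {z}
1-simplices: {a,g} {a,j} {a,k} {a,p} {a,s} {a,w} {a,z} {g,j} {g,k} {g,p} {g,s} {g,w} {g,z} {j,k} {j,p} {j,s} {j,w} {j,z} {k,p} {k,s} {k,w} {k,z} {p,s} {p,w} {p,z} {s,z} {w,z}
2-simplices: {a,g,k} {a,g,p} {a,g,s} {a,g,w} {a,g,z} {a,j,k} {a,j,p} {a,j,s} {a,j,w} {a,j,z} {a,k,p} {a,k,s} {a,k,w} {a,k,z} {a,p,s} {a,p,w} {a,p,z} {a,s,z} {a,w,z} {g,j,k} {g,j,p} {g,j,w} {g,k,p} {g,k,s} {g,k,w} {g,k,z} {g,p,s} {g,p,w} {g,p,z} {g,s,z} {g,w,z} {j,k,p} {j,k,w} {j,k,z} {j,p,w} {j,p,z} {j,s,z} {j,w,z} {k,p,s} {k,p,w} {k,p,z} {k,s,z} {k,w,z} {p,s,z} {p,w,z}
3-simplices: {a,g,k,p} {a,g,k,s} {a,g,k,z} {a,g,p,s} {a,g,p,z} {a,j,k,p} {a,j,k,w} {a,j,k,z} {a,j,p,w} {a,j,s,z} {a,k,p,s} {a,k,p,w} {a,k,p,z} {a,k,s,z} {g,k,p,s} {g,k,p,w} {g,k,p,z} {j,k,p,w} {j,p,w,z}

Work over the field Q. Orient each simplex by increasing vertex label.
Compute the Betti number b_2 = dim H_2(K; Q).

b_2=9

n_0=8 n_1=27 n_2=45 n_3=19  [Q]
∂1: piv[ag,aj,ak,ap,as,aw,az] rk=7  ker:gj,gk,gp,gs,gw,gz,jk,jp,js,jw,jz,kp,ks,kw,kz,ps,pw,pz,sz,wz
∂2: piv[agk,agp,ags,agw,agz,ajk,ajp,ajs,ajw,ajz,akp,aks,akw,akz,aps,apw,apz,asz,awz,gjk] rk=20  ker:gjp,gjw,gkp,gks,gkw,gkz,gps,gpw,gpz,gsz,gwz,jkp,jkw,jkz,jpw,jpz,jsz,jwz,kps,kpw,kpz,ksz,kwz,psz,pwz
∂3: piv[agkp,agks,agkz,agps,agpz,ajkp,ajkw,ajkz,ajpw,ajsz,akps,akpw,akpz,aksz,gkpw,jpwz] rk=16  ker:gkps,gkpz,jkpw
b_2=(45−20)−16=9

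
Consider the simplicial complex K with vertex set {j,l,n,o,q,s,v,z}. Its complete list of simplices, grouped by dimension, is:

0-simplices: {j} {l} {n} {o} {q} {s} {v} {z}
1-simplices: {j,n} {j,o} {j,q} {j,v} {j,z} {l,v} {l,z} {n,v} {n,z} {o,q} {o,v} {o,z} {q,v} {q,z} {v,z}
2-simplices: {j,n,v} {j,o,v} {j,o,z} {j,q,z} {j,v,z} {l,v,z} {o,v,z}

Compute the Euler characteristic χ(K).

χ(K)=0

n_0=8 n_1=15 n_2=7
χ=+8−15+7=0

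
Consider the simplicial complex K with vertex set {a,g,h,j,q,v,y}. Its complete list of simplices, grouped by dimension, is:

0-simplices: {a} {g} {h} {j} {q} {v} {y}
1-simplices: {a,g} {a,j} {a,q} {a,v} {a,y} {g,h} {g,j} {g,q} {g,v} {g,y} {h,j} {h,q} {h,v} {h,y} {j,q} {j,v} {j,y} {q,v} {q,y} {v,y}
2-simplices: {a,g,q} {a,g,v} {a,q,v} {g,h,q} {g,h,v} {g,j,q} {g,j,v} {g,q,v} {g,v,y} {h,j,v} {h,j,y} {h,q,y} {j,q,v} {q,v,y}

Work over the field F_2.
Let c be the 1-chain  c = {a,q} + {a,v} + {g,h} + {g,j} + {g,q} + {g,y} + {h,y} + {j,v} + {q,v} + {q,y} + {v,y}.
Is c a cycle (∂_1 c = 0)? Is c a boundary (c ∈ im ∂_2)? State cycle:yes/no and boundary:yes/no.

n_0=7 n_1=20 n_2=14  [Z2]
∂1: piv[ag,aj,aq,av,ay,gh] rk=6  ker:gj,gq,gv,gy,hj,hq,hv,hy,jq,jv,jy,qv,qy,vy
∂2: piv[agq,agv,aqv,ghq,ghv,gjq,gjv,gvy,hjv,hjy,hqy,qvy] rk=12  ker:gqv,jqv
∂1c = 0
c vs im∂2: reduces to 0 ⇒ boundary

cycle:yes boundary:yes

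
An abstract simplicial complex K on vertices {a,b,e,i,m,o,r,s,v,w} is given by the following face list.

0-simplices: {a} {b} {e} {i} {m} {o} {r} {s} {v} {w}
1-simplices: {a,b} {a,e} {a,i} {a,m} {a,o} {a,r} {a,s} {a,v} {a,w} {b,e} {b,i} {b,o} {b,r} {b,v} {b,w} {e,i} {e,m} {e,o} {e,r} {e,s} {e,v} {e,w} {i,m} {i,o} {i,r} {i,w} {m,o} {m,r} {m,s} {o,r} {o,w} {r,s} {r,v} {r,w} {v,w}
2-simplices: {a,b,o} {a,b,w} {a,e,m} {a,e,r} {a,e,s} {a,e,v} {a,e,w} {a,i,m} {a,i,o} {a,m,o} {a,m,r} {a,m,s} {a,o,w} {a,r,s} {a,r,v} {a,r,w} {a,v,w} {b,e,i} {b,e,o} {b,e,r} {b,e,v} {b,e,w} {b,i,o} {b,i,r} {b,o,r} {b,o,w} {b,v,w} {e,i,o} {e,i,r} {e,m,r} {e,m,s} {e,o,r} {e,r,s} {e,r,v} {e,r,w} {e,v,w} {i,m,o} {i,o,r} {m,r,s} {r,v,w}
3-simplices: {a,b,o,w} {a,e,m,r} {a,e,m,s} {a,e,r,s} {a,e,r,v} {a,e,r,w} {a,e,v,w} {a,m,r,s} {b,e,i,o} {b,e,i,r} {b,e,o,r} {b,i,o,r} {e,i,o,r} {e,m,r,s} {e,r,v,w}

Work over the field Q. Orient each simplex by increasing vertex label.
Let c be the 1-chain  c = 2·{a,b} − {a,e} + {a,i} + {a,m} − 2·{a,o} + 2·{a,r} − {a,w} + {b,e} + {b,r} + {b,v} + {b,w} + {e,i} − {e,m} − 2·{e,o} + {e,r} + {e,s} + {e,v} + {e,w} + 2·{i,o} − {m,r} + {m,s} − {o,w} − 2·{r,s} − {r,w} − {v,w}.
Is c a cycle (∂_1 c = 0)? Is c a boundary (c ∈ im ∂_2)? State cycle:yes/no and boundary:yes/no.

n_0=10 n_1=35 n_2=40 n_3=15  [Q]
∂1: piv[ab,ae,ai,am,ao,ar,as,av,aw] rk=9  ker:be,bi,bo,br,bv,bw,ei,em,eo,er,es,ev,ew,im,io,ir,iw,mo,mr,ms,or,ow,rs,rv,rw,vw
∂2: piv[abo,abw,aem,aer,aes,aev,aew,aim,aio,amo,amr,ams,aow,ars,arv,arw,avw,bei,beo,ber,bev,bew,bio,bir,bor] rk=25  ker:bow,bvw,eio,eir,emr,ems,eor,ers,erv,erw,evw,imo,ior,mrs,rvw
∂3: piv[abow,aemr,aems,aers,aerv,aerw,aevw,amrs,beio,beir,beor,bior,ervw] rk=13  ker:eior,emrs
∂1c = −2·{a} − 2·{b} − 2·{e} − {o} + 6·{r} + 3·{v} − 2·{w}

cycle:no boundary:no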